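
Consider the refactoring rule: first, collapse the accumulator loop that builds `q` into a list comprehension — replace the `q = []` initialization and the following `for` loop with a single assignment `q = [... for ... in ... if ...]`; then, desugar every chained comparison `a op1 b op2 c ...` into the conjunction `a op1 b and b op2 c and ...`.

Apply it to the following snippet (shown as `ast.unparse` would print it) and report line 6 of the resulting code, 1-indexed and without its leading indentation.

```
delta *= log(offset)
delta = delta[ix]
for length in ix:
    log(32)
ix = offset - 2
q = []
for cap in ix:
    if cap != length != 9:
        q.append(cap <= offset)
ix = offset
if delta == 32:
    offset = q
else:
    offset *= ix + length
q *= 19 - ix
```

Transformed code:
delta *= log(offset)
delta = delta[ix]
for length in ix:
    log(32)
ix = offset - 2
q = [cap <= offset for cap in ix if cap != length and length != 9]
ix = offset
if delta == 32:
    offset = q
else:
    offset *= ix + length
q *= 19 - ix

q = [cap <= offset for cap in ix if cap != length and length != 9]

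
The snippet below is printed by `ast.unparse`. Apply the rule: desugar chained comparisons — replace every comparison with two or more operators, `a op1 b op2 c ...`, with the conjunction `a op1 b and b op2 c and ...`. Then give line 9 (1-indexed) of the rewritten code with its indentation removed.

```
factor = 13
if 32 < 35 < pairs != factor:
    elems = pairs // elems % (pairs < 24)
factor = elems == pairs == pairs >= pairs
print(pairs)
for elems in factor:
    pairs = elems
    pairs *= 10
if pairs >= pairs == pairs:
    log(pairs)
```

if pairs >= pairs and pairs == pairs:

Transformed code:
factor = 13
if 32 < 35 and 35 < pairs and (pairs != factor):
    elems = pairs // elems % (pairs < 24)
factor = elems == pairs and pairs == pairs and (pairs >= pairs)
print(pairs)
for elems in factor:
    pairs = elems
    pairs *= 10
if pairs >= pairs and pairs == pairs:
    log(pairs)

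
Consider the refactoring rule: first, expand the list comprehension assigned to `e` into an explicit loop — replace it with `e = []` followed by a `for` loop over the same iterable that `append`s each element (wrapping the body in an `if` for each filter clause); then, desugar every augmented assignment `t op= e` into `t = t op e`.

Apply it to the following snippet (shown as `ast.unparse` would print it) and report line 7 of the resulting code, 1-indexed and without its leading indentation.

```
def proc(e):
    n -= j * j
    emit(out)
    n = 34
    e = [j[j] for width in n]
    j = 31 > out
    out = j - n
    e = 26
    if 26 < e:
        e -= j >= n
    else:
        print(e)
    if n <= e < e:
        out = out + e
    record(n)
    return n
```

Transformed code:
def proc(e):
    n = n - j * j
    emit(out)
    n = 34
    e = []
    for width in n:
        e.append(j[j])
    j = 31 > out
    out = j - n
    e = 26
    if 26 < e:
        e = e - (j >= n)
    else:
        print(e)
    if n <= e < e:
        out = out + e
    record(n)
    return n

e.append(j[j])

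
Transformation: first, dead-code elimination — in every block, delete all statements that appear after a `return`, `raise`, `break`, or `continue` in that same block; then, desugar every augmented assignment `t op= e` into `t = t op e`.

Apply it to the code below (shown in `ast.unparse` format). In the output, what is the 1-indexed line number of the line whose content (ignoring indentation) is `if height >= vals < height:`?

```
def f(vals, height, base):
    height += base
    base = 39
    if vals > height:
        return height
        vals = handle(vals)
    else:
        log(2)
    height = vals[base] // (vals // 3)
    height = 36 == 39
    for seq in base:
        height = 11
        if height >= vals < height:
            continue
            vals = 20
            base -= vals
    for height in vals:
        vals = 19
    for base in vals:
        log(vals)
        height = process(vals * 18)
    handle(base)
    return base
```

12

Transformed code:
def f(vals, height, base):
    height = height + base
    base = 39
    if vals > height:
        return height
    else:
        log(2)
    height = vals[base] // (vals // 3)
    height = 36 == 39
    for seq in base:
        height = 11
        if height >= vals < height:
            continue
    for height in vals:
        vals = 19
    for base in vals:
        log(vals)
        height = process(vals * 18)
    handle(base)
    return base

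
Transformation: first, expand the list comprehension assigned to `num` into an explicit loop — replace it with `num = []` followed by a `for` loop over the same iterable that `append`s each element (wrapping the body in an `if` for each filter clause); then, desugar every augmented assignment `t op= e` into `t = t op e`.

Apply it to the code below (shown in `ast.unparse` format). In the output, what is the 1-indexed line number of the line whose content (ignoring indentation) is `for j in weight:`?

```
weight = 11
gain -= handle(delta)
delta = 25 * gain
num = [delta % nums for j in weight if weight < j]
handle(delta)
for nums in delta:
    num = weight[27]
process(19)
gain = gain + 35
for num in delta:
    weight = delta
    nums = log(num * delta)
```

5

Transformed code:
weight = 11
gain = gain - handle(delta)
delta = 25 * gain
num = []
for j in weight:
    if weight < j:
        num.append(delta % nums)
handle(delta)
for nums in delta:
    num = weight[27]
process(19)
gain = gain + 35
for num in delta:
    weight = delta
    nums = log(num * delta)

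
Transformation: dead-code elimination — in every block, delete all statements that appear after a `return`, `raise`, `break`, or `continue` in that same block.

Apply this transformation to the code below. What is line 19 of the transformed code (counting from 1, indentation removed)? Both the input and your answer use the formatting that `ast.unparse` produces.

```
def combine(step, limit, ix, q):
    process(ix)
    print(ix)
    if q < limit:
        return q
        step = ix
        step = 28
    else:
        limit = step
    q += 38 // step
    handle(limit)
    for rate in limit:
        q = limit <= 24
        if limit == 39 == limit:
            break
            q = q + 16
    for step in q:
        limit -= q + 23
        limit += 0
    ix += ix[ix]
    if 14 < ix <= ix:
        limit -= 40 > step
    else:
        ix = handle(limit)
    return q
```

limit -= 40 > step

Transformed code:
def combine(step, limit, ix, q):
    process(ix)
    print(ix)
    if q < limit:
        return q
    else:
        limit = step
    q += 38 // step
    handle(limit)
    for rate in limit:
        q = limit <= 24
        if limit == 39 == limit:
            break
    for step in q:
        limit -= q + 23
        limit += 0
    ix += ix[ix]
    if 14 < ix <= ix:
        limit -= 40 > step
    else:
        ix = handle(limit)
    return q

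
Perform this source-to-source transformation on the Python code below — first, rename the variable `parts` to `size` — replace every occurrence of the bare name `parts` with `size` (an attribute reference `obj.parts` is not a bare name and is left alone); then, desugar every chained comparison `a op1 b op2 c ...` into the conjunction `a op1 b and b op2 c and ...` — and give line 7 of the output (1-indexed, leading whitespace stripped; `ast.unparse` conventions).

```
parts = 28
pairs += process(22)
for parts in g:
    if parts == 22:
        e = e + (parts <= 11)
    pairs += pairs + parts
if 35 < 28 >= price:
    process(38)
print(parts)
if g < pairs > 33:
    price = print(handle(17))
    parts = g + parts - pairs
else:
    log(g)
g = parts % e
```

if 35 < 28 and 28 >= price:

Transformed code:
size = 28
pairs += process(22)
for size in g:
    if size == 22:
        e = e + (size <= 11)
    pairs += pairs + size
if 35 < 28 and 28 >= price:
    process(38)
print(size)
if g < pairs and pairs > 33:
    price = print(handle(17))
    size = g + size - pairs
else:
    log(g)
g = size % e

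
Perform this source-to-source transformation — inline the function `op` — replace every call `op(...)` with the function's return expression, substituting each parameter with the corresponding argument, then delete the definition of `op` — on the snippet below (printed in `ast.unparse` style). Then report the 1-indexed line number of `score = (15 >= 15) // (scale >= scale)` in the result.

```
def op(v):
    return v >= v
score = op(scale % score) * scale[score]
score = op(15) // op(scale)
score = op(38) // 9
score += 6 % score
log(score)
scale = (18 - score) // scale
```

2

Transformed code:
score = (scale % score >= scale % score) * scale[score]
score = (15 >= 15) // (scale >= scale)
score = (38 >= 38) // 9
score += 6 % score
log(score)
scale = (18 - score) // scale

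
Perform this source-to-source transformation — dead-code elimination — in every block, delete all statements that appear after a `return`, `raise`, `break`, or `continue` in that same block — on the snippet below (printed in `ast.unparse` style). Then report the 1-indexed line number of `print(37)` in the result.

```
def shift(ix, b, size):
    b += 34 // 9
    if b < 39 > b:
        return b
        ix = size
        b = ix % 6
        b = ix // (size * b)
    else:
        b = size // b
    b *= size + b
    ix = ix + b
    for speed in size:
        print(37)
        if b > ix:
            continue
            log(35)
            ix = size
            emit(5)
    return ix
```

10

Transformed code:
def shift(ix, b, size):
    b += 34 // 9
    if b < 39 > b:
        return b
    else:
        b = size // b
    b *= size + b
    ix = ix + b
    for speed in size:
        print(37)
        if b > ix:
            continue
    return ix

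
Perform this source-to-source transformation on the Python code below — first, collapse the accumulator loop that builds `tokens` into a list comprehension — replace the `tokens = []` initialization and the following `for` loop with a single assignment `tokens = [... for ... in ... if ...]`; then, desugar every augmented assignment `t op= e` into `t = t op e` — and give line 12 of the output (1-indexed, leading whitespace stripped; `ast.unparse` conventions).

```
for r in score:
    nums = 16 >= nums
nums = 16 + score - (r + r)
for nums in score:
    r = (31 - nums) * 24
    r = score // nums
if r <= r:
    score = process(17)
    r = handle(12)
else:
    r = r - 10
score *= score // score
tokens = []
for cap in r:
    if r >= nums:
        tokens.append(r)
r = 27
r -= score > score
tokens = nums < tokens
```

Transformed code:
for r in score:
    nums = 16 >= nums
nums = 16 + score - (r + r)
for nums in score:
    r = (31 - nums) * 24
    r = score // nums
if r <= r:
    score = process(17)
    r = handle(12)
else:
    r = r - 10
score = score * (score // score)
tokens = [r for cap in r if r >= nums]
r = 27
r = r - (score > score)
tokens = nums < tokens

score = score * (score // score)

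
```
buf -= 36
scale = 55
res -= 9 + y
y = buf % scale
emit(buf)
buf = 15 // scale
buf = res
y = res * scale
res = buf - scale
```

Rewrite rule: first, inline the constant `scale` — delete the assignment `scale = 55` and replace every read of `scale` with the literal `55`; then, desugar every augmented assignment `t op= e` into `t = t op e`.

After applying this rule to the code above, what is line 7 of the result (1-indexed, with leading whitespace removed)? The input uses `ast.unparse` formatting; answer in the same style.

Transformed code:
buf = buf - 36
res = res - (9 + y)
y = buf % 55
emit(buf)
buf = 15 // 55
buf = res
y = res * 55
res = buf - 55

y = res * 55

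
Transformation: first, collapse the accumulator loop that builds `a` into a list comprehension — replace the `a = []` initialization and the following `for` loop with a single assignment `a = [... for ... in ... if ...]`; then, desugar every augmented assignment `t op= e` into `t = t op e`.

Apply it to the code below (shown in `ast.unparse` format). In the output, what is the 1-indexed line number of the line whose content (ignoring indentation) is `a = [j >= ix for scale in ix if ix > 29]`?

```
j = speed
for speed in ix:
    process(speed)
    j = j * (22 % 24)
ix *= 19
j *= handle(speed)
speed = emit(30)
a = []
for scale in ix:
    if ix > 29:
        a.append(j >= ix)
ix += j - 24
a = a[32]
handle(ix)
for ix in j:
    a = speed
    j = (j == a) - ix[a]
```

8

Transformed code:
j = speed
for speed in ix:
    process(speed)
    j = j * (22 % 24)
ix = ix * 19
j = j * handle(speed)
speed = emit(30)
a = [j >= ix for scale in ix if ix > 29]
ix = ix + (j - 24)
a = a[32]
handle(ix)
for ix in j:
    a = speed
    j = (j == a) - ix[a]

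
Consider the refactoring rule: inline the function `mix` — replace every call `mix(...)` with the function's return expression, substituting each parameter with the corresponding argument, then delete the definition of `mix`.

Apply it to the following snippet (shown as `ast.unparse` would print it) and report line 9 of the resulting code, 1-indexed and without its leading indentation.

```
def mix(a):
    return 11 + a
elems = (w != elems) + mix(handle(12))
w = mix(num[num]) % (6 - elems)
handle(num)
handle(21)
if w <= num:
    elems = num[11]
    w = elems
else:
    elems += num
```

Transformed code:
elems = (w != elems) + (11 + handle(12))
w = (11 + num[num]) % (6 - elems)
handle(num)
handle(21)
if w <= num:
    elems = num[11]
    w = elems
else:
    elems += num

elems += num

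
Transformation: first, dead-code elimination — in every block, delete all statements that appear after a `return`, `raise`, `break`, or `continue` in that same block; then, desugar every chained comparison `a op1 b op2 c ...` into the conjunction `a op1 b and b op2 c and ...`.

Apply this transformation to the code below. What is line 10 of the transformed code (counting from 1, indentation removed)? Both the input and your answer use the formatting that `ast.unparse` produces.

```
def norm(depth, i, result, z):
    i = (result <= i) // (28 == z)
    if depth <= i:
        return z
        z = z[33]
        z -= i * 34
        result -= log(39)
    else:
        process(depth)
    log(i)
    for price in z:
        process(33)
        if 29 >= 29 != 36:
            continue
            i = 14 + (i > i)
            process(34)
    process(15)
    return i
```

Transformed code:
def norm(depth, i, result, z):
    i = (result <= i) // (28 == z)
    if depth <= i:
        return z
    else:
        process(depth)
    log(i)
    for price in z:
        process(33)
        if 29 >= 29 and 29 != 36:
            continue
    process(15)
    return i

if 29 >= 29 and 29 != 36:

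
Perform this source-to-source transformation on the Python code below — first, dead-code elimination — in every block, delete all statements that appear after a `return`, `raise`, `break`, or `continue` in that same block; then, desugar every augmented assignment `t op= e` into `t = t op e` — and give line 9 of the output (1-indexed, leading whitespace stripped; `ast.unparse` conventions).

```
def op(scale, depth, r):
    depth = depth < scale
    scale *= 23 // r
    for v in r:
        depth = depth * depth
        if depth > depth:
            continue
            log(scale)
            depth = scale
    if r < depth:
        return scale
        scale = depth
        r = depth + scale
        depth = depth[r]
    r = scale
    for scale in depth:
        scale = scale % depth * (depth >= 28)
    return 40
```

Transformed code:
def op(scale, depth, r):
    depth = depth < scale
    scale = scale * (23 // r)
    for v in r:
        depth = depth * depth
        if depth > depth:
            continue
    if r < depth:
        return scale
    r = scale
    for scale in depth:
        scale = scale % depth * (depth >= 28)
    return 40

return scale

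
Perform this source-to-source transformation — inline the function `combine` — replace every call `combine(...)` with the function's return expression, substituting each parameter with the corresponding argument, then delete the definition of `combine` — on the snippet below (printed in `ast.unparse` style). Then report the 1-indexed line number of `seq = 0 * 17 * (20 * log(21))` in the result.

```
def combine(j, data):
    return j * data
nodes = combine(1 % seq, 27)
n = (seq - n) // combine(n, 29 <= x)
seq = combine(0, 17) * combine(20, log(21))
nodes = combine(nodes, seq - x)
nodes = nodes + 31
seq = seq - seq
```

3

Transformed code:
nodes = 1 % seq * 27
n = (seq - n) // (n * (29 <= x))
seq = 0 * 17 * (20 * log(21))
nodes = nodes * (seq - x)
nodes = nodes + 31
seq = seq - seq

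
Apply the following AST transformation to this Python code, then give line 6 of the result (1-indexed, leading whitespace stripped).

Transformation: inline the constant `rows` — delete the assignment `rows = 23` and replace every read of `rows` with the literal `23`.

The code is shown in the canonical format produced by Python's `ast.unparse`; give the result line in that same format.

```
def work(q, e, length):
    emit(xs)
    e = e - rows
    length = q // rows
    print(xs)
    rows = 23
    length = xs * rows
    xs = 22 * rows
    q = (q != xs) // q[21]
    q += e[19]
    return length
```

length = xs * 23

Transformed code:
def work(q, e, length):
    emit(xs)
    e = e - 23
    length = q // 23
    print(xs)
    length = xs * 23
    xs = 22 * 23
    q = (q != xs) // q[21]
    q += e[19]
    return length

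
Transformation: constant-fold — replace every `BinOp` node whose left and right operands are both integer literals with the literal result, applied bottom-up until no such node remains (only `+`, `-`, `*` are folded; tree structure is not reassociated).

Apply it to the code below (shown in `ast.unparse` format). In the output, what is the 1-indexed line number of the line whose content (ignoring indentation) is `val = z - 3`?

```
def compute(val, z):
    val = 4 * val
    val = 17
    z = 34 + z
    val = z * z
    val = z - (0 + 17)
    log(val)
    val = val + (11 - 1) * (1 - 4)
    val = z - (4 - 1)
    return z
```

9

Transformed code:
def compute(val, z):
    val = 4 * val
    val = 17
    z = 34 + z
    val = z * z
    val = z - 17
    log(val)
    val = val + -30
    val = z - 3
    return z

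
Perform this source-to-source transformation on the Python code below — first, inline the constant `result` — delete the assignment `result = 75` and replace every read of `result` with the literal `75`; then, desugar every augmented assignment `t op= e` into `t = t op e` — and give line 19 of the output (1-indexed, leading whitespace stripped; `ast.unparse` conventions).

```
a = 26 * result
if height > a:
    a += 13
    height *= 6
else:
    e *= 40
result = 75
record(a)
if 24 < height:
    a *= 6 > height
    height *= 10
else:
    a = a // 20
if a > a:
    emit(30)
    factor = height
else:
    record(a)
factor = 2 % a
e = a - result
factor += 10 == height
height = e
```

e = a - 75

Transformed code:
a = 26 * 75
if height > a:
    a = a + 13
    height = height * 6
else:
    e = e * 40
record(a)
if 24 < height:
    a = a * (6 > height)
    height = height * 10
else:
    a = a // 20
if a > a:
    emit(30)
    factor = height
else:
    record(a)
factor = 2 % a
e = a - 75
factor = factor + (10 == height)
height = e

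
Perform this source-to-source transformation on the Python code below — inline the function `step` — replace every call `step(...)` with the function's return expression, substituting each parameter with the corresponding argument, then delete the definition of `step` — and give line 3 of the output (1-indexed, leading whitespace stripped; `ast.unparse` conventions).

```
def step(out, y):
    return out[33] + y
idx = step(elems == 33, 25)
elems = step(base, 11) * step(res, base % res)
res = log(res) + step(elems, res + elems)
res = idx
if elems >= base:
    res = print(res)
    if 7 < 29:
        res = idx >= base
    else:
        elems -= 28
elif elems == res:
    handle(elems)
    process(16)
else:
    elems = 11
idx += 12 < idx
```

Transformed code:
idx = (elems == 33)[33] + 25
elems = (base[33] + 11) * (res[33] + base % res)
res = log(res) + (elems[33] + (res + elems))
res = idx
if elems >= base:
    res = print(res)
    if 7 < 29:
        res = idx >= base
    else:
        elems -= 28
elif elems == res:
    handle(elems)
    process(16)
else:
    elems = 11
idx += 12 < idx

res = log(res) + (elems[33] + (res + elems))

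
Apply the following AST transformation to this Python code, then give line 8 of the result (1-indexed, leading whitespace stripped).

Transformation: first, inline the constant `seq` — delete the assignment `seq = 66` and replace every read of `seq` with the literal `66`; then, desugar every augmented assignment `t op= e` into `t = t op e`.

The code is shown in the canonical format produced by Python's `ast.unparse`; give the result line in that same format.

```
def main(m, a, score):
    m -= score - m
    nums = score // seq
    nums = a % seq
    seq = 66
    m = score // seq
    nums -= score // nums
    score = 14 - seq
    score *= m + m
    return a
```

score = score * (m + m)

Transformed code:
def main(m, a, score):
    m = m - (score - m)
    nums = score // 66
    nums = a % 66
    m = score // 66
    nums = nums - score // nums
    score = 14 - 66
    score = score * (m + m)
    return a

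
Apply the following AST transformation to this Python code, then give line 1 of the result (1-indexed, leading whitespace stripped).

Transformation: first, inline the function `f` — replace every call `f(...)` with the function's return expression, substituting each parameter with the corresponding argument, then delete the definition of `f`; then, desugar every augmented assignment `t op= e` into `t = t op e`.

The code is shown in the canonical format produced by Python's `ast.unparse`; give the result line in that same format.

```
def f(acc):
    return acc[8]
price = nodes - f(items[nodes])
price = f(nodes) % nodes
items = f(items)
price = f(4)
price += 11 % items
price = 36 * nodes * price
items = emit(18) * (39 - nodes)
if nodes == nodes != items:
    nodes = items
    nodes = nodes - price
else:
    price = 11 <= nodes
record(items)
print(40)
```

price = nodes - items[nodes][8]

Transformed code:
price = nodes - items[nodes][8]
price = nodes[8] % nodes
items = items[8]
price = 4[8]
price = price + 11 % items
price = 36 * nodes * price
items = emit(18) * (39 - nodes)
if nodes == nodes != items:
    nodes = items
    nodes = nodes - price
else:
    price = 11 <= nodes
record(items)
print(40)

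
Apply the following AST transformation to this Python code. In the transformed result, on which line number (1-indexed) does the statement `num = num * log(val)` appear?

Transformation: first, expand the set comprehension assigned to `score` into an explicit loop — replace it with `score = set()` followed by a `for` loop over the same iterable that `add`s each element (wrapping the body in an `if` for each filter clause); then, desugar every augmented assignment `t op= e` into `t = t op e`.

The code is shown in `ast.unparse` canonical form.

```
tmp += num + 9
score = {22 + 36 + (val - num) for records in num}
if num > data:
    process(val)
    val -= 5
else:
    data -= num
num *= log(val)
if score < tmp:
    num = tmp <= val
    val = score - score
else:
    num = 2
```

10

Transformed code:
tmp = tmp + (num + 9)
score = set()
for records in num:
    score.add(22 + 36 + (val - num))
if num > data:
    process(val)
    val = val - 5
else:
    data = data - num
num = num * log(val)
if score < tmp:
    num = tmp <= val
    val = score - score
else:
    num = 2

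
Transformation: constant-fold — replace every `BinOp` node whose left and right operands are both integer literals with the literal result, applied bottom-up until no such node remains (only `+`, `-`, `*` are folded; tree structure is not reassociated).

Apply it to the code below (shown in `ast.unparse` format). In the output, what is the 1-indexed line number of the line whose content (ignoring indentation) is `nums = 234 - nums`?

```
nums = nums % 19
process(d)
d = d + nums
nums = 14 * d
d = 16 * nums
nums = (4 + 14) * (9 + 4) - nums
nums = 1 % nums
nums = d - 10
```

6

Transformed code:
nums = nums % 19
process(d)
d = d + nums
nums = 14 * d
d = 16 * nums
nums = 234 - nums
nums = 1 % nums
nums = d - 10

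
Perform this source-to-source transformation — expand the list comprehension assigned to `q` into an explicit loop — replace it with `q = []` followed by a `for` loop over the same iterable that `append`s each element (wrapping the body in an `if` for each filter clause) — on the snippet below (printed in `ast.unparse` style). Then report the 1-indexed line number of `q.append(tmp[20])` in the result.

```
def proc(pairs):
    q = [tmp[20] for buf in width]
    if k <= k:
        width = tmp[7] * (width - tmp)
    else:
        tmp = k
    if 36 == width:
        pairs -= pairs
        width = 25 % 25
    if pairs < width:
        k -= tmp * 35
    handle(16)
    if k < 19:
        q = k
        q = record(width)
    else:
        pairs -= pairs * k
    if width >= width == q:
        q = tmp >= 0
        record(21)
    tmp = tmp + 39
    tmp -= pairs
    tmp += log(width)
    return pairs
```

4

Transformed code:
def proc(pairs):
    q = []
    for buf in width:
        q.append(tmp[20])
    if k <= k:
        width = tmp[7] * (width - tmp)
    else:
        tmp = k
    if 36 == width:
        pairs -= pairs
        width = 25 % 25
    if pairs < width:
        k -= tmp * 35
    handle(16)
    if k < 19:
        q = k
        q = record(width)
    else:
        pairs -= pairs * k
    if width >= width == q:
        q = tmp >= 0
        record(21)
    tmp = tmp + 39
    tmp -= pairs
    tmp += log(width)
    return pairs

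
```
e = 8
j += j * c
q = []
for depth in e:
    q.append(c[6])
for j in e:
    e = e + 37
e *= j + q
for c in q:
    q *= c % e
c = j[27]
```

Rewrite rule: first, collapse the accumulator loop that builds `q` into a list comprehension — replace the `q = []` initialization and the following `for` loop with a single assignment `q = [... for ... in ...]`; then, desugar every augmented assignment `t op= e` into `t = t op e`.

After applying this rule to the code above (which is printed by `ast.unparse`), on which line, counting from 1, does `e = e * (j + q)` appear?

Transformed code:
e = 8
j = j + j * c
q = [c[6] for depth in e]
for j in e:
    e = e + 37
e = e * (j + q)
for c in q:
    q = q * (c % e)
c = j[27]

6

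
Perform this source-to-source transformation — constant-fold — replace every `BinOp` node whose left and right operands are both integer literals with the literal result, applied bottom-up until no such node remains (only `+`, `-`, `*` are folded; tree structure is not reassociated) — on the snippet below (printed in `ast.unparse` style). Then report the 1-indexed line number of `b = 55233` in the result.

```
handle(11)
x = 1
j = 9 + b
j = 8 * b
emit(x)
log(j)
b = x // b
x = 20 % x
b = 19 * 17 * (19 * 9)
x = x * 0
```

9

Transformed code:
handle(11)
x = 1
j = 9 + b
j = 8 * b
emit(x)
log(j)
b = x // b
x = 20 % x
b = 55233
x = x * 0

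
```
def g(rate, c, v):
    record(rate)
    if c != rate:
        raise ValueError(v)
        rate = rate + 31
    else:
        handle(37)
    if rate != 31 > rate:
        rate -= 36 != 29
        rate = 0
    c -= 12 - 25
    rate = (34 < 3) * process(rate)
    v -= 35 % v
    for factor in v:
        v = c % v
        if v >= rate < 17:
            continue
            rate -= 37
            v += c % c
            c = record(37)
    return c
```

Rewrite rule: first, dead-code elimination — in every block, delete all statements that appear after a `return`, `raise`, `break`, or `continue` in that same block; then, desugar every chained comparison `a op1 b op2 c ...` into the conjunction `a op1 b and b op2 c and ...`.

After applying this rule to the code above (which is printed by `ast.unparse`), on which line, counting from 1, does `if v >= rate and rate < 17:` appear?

Transformed code:
def g(rate, c, v):
    record(rate)
    if c != rate:
        raise ValueError(v)
    else:
        handle(37)
    if rate != 31 and 31 > rate:
        rate -= 36 != 29
        rate = 0
    c -= 12 - 25
    rate = (34 < 3) * process(rate)
    v -= 35 % v
    for factor in v:
        v = c % v
        if v >= rate and rate < 17:
            continue
    return c

15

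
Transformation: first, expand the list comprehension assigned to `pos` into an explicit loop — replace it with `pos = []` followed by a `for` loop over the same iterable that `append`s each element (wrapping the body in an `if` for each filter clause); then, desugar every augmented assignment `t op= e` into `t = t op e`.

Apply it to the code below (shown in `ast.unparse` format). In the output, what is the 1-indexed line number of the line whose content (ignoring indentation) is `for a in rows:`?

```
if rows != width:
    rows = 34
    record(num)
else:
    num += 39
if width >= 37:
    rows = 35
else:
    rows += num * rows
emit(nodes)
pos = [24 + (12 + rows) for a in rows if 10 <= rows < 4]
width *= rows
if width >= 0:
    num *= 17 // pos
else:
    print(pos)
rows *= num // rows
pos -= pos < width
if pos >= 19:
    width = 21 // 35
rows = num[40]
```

12

Transformed code:
if rows != width:
    rows = 34
    record(num)
else:
    num = num + 39
if width >= 37:
    rows = 35
else:
    rows = rows + num * rows
emit(nodes)
pos = []
for a in rows:
    if 10 <= rows < 4:
        pos.append(24 + (12 + rows))
width = width * rows
if width >= 0:
    num = num * (17 // pos)
else:
    print(pos)
rows = rows * (num // rows)
pos = pos - (pos < width)
if pos >= 19:
    width = 21 // 35
rows = num[40]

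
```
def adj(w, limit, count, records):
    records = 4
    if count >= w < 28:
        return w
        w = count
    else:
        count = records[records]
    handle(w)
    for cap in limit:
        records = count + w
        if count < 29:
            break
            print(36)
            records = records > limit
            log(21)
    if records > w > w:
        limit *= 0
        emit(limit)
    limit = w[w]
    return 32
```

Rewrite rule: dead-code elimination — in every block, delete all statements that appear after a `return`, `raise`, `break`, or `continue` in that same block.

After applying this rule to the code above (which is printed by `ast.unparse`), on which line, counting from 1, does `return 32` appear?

Transformed code:
def adj(w, limit, count, records):
    records = 4
    if count >= w < 28:
        return w
    else:
        count = records[records]
    handle(w)
    for cap in limit:
        records = count + w
        if count < 29:
            break
    if records > w > w:
        limit *= 0
        emit(limit)
    limit = w[w]
    return 32

16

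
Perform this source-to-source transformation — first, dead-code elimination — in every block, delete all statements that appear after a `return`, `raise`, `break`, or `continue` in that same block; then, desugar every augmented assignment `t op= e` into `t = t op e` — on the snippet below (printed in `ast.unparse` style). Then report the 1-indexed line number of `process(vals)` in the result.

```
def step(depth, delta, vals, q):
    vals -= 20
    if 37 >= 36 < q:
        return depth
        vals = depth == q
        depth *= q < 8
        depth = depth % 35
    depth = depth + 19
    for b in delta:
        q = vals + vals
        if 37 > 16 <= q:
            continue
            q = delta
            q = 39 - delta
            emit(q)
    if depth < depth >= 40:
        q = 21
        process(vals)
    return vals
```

Transformed code:
def step(depth, delta, vals, q):
    vals = vals - 20
    if 37 >= 36 < q:
        return depth
    depth = depth + 19
    for b in delta:
        q = vals + vals
        if 37 > 16 <= q:
            continue
    if depth < depth >= 40:
        q = 21
        process(vals)
    return vals

12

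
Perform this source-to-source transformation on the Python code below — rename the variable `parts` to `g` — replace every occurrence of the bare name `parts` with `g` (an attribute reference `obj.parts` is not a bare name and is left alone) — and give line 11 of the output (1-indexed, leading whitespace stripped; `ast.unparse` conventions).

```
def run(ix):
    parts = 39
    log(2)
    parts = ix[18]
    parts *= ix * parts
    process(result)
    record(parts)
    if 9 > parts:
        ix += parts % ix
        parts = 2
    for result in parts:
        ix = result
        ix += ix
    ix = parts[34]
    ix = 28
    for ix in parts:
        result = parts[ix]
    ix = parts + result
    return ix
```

for result in g:

Transformed code:
def run(ix):
    g = 39
    log(2)
    g = ix[18]
    g *= ix * g
    process(result)
    record(g)
    if 9 > g:
        ix += g % ix
        g = 2
    for result in g:
        ix = result
        ix += ix
    ix = g[34]
    ix = 28
    for ix in g:
        result = g[ix]
    ix = g + result
    return ix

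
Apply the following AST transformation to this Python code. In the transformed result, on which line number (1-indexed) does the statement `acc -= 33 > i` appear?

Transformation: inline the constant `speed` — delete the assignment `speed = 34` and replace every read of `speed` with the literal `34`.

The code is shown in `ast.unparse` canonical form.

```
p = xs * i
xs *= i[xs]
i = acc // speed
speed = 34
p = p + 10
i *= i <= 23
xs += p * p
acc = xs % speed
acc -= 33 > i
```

8

Transformed code:
p = xs * i
xs *= i[xs]
i = acc // 34
p = p + 10
i *= i <= 23
xs += p * p
acc = xs % 34
acc -= 33 > i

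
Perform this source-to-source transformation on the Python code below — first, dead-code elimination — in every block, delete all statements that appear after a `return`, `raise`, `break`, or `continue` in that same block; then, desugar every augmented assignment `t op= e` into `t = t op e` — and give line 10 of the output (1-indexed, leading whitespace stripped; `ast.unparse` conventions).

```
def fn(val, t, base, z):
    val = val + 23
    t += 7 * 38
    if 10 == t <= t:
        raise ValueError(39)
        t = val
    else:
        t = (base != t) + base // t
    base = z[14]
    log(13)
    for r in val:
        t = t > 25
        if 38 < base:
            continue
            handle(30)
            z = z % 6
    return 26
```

for r in val:

Transformed code:
def fn(val, t, base, z):
    val = val + 23
    t = t + 7 * 38
    if 10 == t <= t:
        raise ValueError(39)
    else:
        t = (base != t) + base // t
    base = z[14]
    log(13)
    for r in val:
        t = t > 25
        if 38 < base:
            continue
    return 26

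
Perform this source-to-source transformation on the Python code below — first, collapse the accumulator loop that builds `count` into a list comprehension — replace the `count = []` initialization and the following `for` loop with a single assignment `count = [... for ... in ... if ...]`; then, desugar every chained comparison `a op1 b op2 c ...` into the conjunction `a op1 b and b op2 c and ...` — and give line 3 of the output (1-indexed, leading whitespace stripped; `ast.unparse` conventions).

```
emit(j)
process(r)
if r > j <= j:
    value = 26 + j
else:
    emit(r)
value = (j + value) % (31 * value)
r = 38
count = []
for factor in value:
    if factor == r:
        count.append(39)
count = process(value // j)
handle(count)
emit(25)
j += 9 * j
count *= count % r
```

if r > j and j <= j:

Transformed code:
emit(j)
process(r)
if r > j and j <= j:
    value = 26 + j
else:
    emit(r)
value = (j + value) % (31 * value)
r = 38
count = [39 for factor in value if factor == r]
count = process(value // j)
handle(count)
emit(25)
j += 9 * j
count *= count % r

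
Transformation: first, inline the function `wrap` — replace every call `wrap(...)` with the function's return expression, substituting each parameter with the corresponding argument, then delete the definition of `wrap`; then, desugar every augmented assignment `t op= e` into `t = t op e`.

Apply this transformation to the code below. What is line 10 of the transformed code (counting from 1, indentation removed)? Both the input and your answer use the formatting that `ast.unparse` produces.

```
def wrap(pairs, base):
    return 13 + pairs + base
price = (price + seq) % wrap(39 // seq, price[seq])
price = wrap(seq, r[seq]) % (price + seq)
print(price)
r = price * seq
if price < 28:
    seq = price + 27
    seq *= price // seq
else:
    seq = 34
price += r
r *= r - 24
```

price = price + r

Transformed code:
price = (price + seq) % (13 + 39 // seq + price[seq])
price = (13 + seq + r[seq]) % (price + seq)
print(price)
r = price * seq
if price < 28:
    seq = price + 27
    seq = seq * (price // seq)
else:
    seq = 34
price = price + r
r = r * (r - 24)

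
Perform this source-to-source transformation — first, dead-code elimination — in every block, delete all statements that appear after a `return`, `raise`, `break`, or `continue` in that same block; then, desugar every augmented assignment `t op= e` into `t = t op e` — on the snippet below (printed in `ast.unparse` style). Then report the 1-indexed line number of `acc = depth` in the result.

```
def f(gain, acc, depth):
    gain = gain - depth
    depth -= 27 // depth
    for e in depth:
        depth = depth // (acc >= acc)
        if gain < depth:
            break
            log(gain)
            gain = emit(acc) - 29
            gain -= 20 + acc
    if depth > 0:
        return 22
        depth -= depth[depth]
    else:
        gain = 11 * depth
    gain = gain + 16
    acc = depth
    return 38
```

13

Transformed code:
def f(gain, acc, depth):
    gain = gain - depth
    depth = depth - 27 // depth
    for e in depth:
        depth = depth // (acc >= acc)
        if gain < depth:
            break
    if depth > 0:
        return 22
    else:
        gain = 11 * depth
    gain = gain + 16
    acc = depth
    return 38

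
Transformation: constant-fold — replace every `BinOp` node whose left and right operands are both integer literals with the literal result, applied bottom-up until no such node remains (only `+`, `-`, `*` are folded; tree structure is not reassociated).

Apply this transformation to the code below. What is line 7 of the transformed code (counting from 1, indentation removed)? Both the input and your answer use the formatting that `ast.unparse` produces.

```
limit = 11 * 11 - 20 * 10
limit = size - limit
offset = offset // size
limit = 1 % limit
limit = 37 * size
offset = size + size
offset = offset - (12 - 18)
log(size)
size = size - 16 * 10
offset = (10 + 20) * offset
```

offset = offset - -6

Transformed code:
limit = -79
limit = size - limit
offset = offset // size
limit = 1 % limit
limit = 37 * size
offset = size + size
offset = offset - -6
log(size)
size = size - 160
offset = 30 * offset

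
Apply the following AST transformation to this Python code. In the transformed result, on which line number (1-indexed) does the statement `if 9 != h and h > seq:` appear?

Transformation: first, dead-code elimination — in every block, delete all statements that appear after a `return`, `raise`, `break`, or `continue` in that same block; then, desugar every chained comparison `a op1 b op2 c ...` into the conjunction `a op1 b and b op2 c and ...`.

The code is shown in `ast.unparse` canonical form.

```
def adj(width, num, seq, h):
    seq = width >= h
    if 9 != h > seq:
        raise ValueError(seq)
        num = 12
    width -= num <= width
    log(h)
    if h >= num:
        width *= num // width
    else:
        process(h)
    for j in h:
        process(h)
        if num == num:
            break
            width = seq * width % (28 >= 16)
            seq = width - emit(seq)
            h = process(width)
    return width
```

3

Transformed code:
def adj(width, num, seq, h):
    seq = width >= h
    if 9 != h and h > seq:
        raise ValueError(seq)
    width -= num <= width
    log(h)
    if h >= num:
        width *= num // width
    else:
        process(h)
    for j in h:
        process(h)
        if num == num:
            break
    return width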